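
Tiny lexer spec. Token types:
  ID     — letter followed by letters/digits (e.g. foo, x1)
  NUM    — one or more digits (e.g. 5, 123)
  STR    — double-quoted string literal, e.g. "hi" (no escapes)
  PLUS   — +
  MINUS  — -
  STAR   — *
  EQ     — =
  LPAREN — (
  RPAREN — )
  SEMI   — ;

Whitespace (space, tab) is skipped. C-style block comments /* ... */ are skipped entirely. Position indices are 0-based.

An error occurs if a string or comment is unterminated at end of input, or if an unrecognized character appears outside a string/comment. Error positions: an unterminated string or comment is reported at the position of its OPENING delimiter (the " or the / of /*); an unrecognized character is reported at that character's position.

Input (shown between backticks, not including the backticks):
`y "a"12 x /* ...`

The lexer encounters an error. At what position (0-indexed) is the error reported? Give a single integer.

Answer: 10

Derivation:
pos=0: emit ID 'y' (now at pos=1)
pos=2: enter STRING mode
pos=2: emit STR "a" (now at pos=5)
pos=5: emit NUM '12' (now at pos=7)
pos=8: emit ID 'x' (now at pos=9)
pos=10: enter COMMENT mode (saw '/*')
pos=10: ERROR — unterminated comment (reached EOF)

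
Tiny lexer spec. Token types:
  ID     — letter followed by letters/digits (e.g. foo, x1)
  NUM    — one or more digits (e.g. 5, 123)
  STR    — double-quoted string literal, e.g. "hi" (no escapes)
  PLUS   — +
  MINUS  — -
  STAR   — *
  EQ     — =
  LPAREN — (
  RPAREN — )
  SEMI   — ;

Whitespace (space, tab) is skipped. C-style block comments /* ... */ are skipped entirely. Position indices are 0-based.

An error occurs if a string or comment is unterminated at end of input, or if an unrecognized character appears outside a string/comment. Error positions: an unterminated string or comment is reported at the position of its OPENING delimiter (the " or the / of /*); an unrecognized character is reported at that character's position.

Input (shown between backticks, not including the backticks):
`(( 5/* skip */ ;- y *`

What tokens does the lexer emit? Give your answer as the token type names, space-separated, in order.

pos=0: emit LPAREN '('
pos=1: emit LPAREN '('
pos=3: emit NUM '5' (now at pos=4)
pos=4: enter COMMENT mode (saw '/*')
exit COMMENT mode (now at pos=14)
pos=15: emit SEMI ';'
pos=16: emit MINUS '-'
pos=18: emit ID 'y' (now at pos=19)
pos=20: emit STAR '*'
DONE. 7 tokens: [LPAREN, LPAREN, NUM, SEMI, MINUS, ID, STAR]

Answer: LPAREN LPAREN NUM SEMI MINUS ID STAR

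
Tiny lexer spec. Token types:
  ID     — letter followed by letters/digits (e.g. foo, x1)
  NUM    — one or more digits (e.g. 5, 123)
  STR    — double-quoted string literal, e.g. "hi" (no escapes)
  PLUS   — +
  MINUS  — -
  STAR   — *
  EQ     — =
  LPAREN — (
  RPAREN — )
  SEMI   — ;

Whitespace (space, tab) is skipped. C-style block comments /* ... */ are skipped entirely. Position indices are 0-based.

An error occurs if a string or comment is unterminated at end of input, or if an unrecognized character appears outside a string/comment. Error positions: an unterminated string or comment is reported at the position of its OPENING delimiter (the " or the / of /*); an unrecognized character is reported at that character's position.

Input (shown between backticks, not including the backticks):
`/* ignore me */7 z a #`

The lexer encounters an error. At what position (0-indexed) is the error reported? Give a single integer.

Answer: 21

Derivation:
pos=0: enter COMMENT mode (saw '/*')
exit COMMENT mode (now at pos=15)
pos=15: emit NUM '7' (now at pos=16)
pos=17: emit ID 'z' (now at pos=18)
pos=19: emit ID 'a' (now at pos=20)
pos=21: ERROR — unrecognized char '#'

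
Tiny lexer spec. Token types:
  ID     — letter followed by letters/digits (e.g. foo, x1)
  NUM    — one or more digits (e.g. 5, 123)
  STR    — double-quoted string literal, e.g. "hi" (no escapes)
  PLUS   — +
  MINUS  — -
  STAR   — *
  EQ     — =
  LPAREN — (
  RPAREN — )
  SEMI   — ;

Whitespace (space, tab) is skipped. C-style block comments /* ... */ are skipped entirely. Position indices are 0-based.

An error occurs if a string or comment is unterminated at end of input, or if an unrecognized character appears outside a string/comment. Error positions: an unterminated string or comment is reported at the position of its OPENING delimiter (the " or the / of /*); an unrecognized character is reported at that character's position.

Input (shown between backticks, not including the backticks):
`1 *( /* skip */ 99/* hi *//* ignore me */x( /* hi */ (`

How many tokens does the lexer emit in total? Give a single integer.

pos=0: emit NUM '1' (now at pos=1)
pos=2: emit STAR '*'
pos=3: emit LPAREN '('
pos=5: enter COMMENT mode (saw '/*')
exit COMMENT mode (now at pos=15)
pos=16: emit NUM '99' (now at pos=18)
pos=18: enter COMMENT mode (saw '/*')
exit COMMENT mode (now at pos=26)
pos=26: enter COMMENT mode (saw '/*')
exit COMMENT mode (now at pos=41)
pos=41: emit ID 'x' (now at pos=42)
pos=42: emit LPAREN '('
pos=44: enter COMMENT mode (saw '/*')
exit COMMENT mode (now at pos=52)
pos=53: emit LPAREN '('
DONE. 7 tokens: [NUM, STAR, LPAREN, NUM, ID, LPAREN, LPAREN]

Answer: 7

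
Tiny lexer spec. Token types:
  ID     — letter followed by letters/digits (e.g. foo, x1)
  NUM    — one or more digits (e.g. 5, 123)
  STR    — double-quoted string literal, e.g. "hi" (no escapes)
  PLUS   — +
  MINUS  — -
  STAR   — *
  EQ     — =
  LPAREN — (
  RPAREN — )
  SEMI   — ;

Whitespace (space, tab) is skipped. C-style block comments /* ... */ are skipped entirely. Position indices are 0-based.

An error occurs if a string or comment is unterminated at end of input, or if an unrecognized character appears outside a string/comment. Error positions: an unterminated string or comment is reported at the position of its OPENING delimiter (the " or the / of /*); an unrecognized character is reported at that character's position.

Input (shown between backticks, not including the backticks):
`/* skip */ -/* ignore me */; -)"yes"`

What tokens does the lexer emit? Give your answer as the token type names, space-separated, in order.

Answer: MINUS SEMI MINUS RPAREN STR

Derivation:
pos=0: enter COMMENT mode (saw '/*')
exit COMMENT mode (now at pos=10)
pos=11: emit MINUS '-'
pos=12: enter COMMENT mode (saw '/*')
exit COMMENT mode (now at pos=27)
pos=27: emit SEMI ';'
pos=29: emit MINUS '-'
pos=30: emit RPAREN ')'
pos=31: enter STRING mode
pos=31: emit STR "yes" (now at pos=36)
DONE. 5 tokens: [MINUS, SEMI, MINUS, RPAREN, STR]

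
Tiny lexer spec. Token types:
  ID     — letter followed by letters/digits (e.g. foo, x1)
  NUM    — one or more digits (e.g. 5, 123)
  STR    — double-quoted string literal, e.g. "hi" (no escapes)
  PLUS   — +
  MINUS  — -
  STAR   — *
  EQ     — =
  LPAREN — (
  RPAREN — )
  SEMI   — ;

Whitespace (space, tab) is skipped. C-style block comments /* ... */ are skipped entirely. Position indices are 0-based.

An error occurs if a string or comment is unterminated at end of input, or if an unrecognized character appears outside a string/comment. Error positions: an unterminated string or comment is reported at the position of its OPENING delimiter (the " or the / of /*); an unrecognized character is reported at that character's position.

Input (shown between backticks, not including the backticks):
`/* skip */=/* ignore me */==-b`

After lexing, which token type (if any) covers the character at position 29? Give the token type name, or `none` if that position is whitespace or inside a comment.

pos=0: enter COMMENT mode (saw '/*')
exit COMMENT mode (now at pos=10)
pos=10: emit EQ '='
pos=11: enter COMMENT mode (saw '/*')
exit COMMENT mode (now at pos=26)
pos=26: emit EQ '='
pos=27: emit EQ '='
pos=28: emit MINUS '-'
pos=29: emit ID 'b' (now at pos=30)
DONE. 5 tokens: [EQ, EQ, EQ, MINUS, ID]
Position 29: char is 'b' -> ID

Answer: ID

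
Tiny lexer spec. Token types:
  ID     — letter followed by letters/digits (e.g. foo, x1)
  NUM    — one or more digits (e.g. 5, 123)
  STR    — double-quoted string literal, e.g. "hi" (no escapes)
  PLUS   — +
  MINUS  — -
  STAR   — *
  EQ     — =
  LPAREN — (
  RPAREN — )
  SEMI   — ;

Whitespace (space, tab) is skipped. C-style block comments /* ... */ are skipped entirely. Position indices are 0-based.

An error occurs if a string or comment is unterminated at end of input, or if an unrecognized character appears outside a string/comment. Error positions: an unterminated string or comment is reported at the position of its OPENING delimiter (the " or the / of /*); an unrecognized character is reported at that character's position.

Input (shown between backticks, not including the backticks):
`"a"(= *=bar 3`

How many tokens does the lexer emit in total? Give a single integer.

Answer: 7

Derivation:
pos=0: enter STRING mode
pos=0: emit STR "a" (now at pos=3)
pos=3: emit LPAREN '('
pos=4: emit EQ '='
pos=6: emit STAR '*'
pos=7: emit EQ '='
pos=8: emit ID 'bar' (now at pos=11)
pos=12: emit NUM '3' (now at pos=13)
DONE. 7 tokens: [STR, LPAREN, EQ, STAR, EQ, ID, NUM]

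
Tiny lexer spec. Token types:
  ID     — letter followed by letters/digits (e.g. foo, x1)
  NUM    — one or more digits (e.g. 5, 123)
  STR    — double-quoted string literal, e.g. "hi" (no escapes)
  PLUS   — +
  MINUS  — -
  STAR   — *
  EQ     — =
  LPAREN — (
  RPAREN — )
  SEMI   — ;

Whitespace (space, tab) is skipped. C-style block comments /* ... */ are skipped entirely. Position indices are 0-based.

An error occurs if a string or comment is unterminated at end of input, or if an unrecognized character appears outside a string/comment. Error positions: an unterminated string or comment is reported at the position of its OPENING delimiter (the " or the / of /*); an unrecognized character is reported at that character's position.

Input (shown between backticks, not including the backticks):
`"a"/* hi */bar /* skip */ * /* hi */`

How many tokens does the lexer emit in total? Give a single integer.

Answer: 3

Derivation:
pos=0: enter STRING mode
pos=0: emit STR "a" (now at pos=3)
pos=3: enter COMMENT mode (saw '/*')
exit COMMENT mode (now at pos=11)
pos=11: emit ID 'bar' (now at pos=14)
pos=15: enter COMMENT mode (saw '/*')
exit COMMENT mode (now at pos=25)
pos=26: emit STAR '*'
pos=28: enter COMMENT mode (saw '/*')
exit COMMENT mode (now at pos=36)
DONE. 3 tokens: [STR, ID, STAR]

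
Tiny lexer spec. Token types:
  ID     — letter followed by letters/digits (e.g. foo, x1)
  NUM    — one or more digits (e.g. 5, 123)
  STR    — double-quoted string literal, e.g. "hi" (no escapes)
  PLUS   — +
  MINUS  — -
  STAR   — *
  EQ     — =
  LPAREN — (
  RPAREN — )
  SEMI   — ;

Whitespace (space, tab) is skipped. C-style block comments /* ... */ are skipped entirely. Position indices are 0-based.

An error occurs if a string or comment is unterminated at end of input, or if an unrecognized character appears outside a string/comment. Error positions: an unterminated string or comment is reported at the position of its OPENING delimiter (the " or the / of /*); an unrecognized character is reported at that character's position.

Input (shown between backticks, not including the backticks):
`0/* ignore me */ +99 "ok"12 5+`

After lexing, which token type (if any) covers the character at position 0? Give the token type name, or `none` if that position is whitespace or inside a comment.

Answer: NUM

Derivation:
pos=0: emit NUM '0' (now at pos=1)
pos=1: enter COMMENT mode (saw '/*')
exit COMMENT mode (now at pos=16)
pos=17: emit PLUS '+'
pos=18: emit NUM '99' (now at pos=20)
pos=21: enter STRING mode
pos=21: emit STR "ok" (now at pos=25)
pos=25: emit NUM '12' (now at pos=27)
pos=28: emit NUM '5' (now at pos=29)
pos=29: emit PLUS '+'
DONE. 7 tokens: [NUM, PLUS, NUM, STR, NUM, NUM, PLUS]
Position 0: char is '0' -> NUM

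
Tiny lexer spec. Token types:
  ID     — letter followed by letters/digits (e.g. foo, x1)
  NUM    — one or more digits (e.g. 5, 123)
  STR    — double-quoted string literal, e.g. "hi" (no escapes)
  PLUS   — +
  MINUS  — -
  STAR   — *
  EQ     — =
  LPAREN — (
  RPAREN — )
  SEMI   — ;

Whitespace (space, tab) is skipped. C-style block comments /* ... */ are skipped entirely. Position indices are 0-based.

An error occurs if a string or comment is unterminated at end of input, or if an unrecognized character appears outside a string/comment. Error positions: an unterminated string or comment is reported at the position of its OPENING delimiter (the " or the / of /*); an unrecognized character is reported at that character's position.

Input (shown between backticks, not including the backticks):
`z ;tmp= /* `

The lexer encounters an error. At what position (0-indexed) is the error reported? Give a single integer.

pos=0: emit ID 'z' (now at pos=1)
pos=2: emit SEMI ';'
pos=3: emit ID 'tmp' (now at pos=6)
pos=6: emit EQ '='
pos=8: enter COMMENT mode (saw '/*')
pos=8: ERROR — unterminated comment (reached EOF)

Answer: 8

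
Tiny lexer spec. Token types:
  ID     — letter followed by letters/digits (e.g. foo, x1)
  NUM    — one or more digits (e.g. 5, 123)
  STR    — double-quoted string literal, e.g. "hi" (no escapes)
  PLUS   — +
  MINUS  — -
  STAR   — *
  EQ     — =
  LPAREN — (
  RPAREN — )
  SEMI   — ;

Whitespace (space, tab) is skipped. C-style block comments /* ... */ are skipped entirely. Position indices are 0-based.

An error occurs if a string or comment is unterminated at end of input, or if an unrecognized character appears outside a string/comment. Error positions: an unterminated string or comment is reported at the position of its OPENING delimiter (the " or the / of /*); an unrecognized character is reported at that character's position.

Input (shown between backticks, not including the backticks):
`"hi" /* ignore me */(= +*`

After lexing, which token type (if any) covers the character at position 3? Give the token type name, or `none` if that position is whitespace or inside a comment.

pos=0: enter STRING mode
pos=0: emit STR "hi" (now at pos=4)
pos=5: enter COMMENT mode (saw '/*')
exit COMMENT mode (now at pos=20)
pos=20: emit LPAREN '('
pos=21: emit EQ '='
pos=23: emit PLUS '+'
pos=24: emit STAR '*'
DONE. 5 tokens: [STR, LPAREN, EQ, PLUS, STAR]
Position 3: char is '"' -> STR

Answer: STR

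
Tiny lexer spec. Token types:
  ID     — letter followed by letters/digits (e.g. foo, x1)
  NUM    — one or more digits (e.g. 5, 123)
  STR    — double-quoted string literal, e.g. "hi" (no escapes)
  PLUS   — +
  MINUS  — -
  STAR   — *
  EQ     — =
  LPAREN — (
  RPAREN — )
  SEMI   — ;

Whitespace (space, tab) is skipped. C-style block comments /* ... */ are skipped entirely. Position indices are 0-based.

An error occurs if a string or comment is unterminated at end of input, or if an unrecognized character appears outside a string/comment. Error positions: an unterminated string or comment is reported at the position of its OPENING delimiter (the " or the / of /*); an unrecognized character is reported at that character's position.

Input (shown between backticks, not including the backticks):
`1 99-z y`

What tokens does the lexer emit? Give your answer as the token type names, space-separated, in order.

pos=0: emit NUM '1' (now at pos=1)
pos=2: emit NUM '99' (now at pos=4)
pos=4: emit MINUS '-'
pos=5: emit ID 'z' (now at pos=6)
pos=7: emit ID 'y' (now at pos=8)
DONE. 5 tokens: [NUM, NUM, MINUS, ID, ID]

Answer: NUM NUM MINUS ID ID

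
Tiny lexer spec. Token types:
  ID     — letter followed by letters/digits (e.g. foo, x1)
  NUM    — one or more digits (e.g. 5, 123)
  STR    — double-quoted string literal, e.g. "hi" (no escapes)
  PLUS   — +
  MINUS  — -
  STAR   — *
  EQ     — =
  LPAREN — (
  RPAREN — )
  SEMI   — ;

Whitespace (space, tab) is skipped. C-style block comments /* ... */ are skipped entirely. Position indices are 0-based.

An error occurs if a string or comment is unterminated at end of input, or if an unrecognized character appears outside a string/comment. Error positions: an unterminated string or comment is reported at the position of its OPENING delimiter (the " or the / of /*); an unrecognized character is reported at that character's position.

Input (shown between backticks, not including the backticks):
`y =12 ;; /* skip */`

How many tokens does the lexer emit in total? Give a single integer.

pos=0: emit ID 'y' (now at pos=1)
pos=2: emit EQ '='
pos=3: emit NUM '12' (now at pos=5)
pos=6: emit SEMI ';'
pos=7: emit SEMI ';'
pos=9: enter COMMENT mode (saw '/*')
exit COMMENT mode (now at pos=19)
DONE. 5 tokens: [ID, EQ, NUM, SEMI, SEMI]

Answer: 5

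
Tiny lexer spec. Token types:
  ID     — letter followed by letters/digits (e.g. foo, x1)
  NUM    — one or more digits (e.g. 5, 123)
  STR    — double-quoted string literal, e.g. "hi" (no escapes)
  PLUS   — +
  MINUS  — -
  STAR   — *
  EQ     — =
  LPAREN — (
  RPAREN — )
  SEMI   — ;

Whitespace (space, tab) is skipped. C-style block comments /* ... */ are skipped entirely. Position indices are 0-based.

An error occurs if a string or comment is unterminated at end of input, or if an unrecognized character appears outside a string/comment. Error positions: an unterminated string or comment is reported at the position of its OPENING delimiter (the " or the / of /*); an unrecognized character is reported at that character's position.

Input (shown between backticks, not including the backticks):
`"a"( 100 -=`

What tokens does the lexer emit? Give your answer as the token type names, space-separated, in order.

Answer: STR LPAREN NUM MINUS EQ

Derivation:
pos=0: enter STRING mode
pos=0: emit STR "a" (now at pos=3)
pos=3: emit LPAREN '('
pos=5: emit NUM '100' (now at pos=8)
pos=9: emit MINUS '-'
pos=10: emit EQ '='
DONE. 5 tokens: [STR, LPAREN, NUM, MINUS, EQ]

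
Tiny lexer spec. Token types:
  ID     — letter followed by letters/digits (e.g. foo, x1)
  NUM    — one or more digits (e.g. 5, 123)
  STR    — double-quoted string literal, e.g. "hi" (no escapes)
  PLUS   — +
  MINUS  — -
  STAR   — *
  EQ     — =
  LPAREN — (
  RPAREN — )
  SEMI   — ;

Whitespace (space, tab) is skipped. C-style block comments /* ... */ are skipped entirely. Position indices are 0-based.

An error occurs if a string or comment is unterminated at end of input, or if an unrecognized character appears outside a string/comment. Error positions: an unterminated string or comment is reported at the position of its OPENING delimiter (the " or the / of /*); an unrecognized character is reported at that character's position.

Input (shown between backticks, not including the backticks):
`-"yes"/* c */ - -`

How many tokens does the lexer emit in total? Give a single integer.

Answer: 4

Derivation:
pos=0: emit MINUS '-'
pos=1: enter STRING mode
pos=1: emit STR "yes" (now at pos=6)
pos=6: enter COMMENT mode (saw '/*')
exit COMMENT mode (now at pos=13)
pos=14: emit MINUS '-'
pos=16: emit MINUS '-'
DONE. 4 tokens: [MINUS, STR, MINUS, MINUS]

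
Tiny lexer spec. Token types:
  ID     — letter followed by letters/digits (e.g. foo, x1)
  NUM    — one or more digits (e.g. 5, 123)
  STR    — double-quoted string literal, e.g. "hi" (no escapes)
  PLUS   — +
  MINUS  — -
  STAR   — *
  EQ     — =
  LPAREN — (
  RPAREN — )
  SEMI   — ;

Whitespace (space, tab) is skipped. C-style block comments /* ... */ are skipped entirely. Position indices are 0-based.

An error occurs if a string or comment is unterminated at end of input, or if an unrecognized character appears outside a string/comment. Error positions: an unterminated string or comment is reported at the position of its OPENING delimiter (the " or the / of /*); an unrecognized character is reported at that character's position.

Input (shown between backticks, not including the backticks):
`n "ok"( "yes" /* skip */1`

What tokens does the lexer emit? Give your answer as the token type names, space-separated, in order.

pos=0: emit ID 'n' (now at pos=1)
pos=2: enter STRING mode
pos=2: emit STR "ok" (now at pos=6)
pos=6: emit LPAREN '('
pos=8: enter STRING mode
pos=8: emit STR "yes" (now at pos=13)
pos=14: enter COMMENT mode (saw '/*')
exit COMMENT mode (now at pos=24)
pos=24: emit NUM '1' (now at pos=25)
DONE. 5 tokens: [ID, STR, LPAREN, STR, NUM]

Answer: ID STR LPAREN STR NUM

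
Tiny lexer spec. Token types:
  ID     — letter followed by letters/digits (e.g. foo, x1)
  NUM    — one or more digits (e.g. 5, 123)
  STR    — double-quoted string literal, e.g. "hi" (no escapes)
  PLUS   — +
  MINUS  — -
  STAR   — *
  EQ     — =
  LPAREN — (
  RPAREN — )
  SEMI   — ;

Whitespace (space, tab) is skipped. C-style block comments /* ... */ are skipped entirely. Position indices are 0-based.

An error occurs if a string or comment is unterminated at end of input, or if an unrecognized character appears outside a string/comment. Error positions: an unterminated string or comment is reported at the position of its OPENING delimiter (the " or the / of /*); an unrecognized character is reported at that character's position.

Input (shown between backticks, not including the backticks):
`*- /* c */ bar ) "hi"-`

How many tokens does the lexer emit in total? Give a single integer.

pos=0: emit STAR '*'
pos=1: emit MINUS '-'
pos=3: enter COMMENT mode (saw '/*')
exit COMMENT mode (now at pos=10)
pos=11: emit ID 'bar' (now at pos=14)
pos=15: emit RPAREN ')'
pos=17: enter STRING mode
pos=17: emit STR "hi" (now at pos=21)
pos=21: emit MINUS '-'
DONE. 6 tokens: [STAR, MINUS, ID, RPAREN, STR, MINUS]

Answer: 6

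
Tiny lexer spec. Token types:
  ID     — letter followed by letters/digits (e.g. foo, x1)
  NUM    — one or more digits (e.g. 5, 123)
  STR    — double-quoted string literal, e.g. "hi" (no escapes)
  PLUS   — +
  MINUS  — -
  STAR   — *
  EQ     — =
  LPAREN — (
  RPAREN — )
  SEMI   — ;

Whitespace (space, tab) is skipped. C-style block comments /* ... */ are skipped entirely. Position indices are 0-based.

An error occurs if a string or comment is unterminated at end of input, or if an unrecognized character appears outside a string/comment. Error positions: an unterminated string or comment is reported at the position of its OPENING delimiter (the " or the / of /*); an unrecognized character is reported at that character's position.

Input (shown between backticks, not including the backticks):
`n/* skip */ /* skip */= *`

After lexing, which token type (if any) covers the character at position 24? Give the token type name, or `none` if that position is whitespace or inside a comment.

Answer: STAR

Derivation:
pos=0: emit ID 'n' (now at pos=1)
pos=1: enter COMMENT mode (saw '/*')
exit COMMENT mode (now at pos=11)
pos=12: enter COMMENT mode (saw '/*')
exit COMMENT mode (now at pos=22)
pos=22: emit EQ '='
pos=24: emit STAR '*'
DONE. 3 tokens: [ID, EQ, STAR]
Position 24: char is '*' -> STAR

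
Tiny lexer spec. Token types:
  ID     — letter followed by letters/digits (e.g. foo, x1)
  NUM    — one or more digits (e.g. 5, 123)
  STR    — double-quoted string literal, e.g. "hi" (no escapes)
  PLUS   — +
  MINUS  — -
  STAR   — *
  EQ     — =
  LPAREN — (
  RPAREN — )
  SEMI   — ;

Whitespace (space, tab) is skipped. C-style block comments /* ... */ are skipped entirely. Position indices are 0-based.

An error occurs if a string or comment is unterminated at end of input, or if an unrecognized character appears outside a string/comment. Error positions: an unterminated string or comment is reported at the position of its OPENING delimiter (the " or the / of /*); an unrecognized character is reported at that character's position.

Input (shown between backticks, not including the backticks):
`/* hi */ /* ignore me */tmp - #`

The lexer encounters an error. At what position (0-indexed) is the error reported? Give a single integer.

pos=0: enter COMMENT mode (saw '/*')
exit COMMENT mode (now at pos=8)
pos=9: enter COMMENT mode (saw '/*')
exit COMMENT mode (now at pos=24)
pos=24: emit ID 'tmp' (now at pos=27)
pos=28: emit MINUS '-'
pos=30: ERROR — unrecognized char '#'

Answer: 30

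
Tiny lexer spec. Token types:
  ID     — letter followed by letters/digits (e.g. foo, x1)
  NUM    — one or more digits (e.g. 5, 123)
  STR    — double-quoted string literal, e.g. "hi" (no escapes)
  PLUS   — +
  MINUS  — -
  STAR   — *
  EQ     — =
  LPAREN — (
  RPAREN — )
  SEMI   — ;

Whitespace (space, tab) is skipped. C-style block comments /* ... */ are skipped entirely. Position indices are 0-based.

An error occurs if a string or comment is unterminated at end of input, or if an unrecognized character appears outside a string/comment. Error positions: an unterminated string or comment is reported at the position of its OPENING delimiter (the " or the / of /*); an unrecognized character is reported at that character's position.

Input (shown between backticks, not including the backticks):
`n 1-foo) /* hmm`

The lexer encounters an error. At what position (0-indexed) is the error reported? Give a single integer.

pos=0: emit ID 'n' (now at pos=1)
pos=2: emit NUM '1' (now at pos=3)
pos=3: emit MINUS '-'
pos=4: emit ID 'foo' (now at pos=7)
pos=7: emit RPAREN ')'
pos=9: enter COMMENT mode (saw '/*')
pos=9: ERROR — unterminated comment (reached EOF)

Answer: 9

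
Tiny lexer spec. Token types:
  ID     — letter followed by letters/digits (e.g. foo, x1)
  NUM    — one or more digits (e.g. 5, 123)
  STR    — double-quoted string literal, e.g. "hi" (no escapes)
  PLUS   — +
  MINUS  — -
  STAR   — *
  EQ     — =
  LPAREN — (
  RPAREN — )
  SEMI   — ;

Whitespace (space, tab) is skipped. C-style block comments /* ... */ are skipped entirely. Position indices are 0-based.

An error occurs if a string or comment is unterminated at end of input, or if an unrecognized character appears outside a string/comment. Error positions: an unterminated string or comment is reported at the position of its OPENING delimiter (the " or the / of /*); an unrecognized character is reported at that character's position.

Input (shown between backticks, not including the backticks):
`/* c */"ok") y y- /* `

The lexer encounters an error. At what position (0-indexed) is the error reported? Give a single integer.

pos=0: enter COMMENT mode (saw '/*')
exit COMMENT mode (now at pos=7)
pos=7: enter STRING mode
pos=7: emit STR "ok" (now at pos=11)
pos=11: emit RPAREN ')'
pos=13: emit ID 'y' (now at pos=14)
pos=15: emit ID 'y' (now at pos=16)
pos=16: emit MINUS '-'
pos=18: enter COMMENT mode (saw '/*')
pos=18: ERROR — unterminated comment (reached EOF)

Answer: 18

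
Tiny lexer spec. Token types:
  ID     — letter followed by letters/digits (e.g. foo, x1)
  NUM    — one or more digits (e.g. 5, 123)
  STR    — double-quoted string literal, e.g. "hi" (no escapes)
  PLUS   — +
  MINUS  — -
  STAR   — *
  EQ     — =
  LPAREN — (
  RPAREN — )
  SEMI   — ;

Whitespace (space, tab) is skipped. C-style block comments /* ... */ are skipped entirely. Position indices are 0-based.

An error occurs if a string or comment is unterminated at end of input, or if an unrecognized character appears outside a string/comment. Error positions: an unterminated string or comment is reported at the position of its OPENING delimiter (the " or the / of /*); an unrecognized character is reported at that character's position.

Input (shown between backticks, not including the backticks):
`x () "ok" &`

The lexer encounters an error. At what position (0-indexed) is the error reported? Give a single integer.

pos=0: emit ID 'x' (now at pos=1)
pos=2: emit LPAREN '('
pos=3: emit RPAREN ')'
pos=5: enter STRING mode
pos=5: emit STR "ok" (now at pos=9)
pos=10: ERROR — unrecognized char '&'

Answer: 10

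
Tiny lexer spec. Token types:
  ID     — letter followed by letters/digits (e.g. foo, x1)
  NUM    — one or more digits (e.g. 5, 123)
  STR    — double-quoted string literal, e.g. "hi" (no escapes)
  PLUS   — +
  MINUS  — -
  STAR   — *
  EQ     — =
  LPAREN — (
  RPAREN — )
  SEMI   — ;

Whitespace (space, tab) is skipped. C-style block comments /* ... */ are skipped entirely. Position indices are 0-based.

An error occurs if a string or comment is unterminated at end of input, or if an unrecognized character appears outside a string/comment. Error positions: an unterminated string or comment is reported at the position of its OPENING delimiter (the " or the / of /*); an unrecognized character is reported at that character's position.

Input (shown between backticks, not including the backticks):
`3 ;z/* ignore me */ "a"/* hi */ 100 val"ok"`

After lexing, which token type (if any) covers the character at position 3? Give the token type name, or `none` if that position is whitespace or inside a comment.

Answer: ID

Derivation:
pos=0: emit NUM '3' (now at pos=1)
pos=2: emit SEMI ';'
pos=3: emit ID 'z' (now at pos=4)
pos=4: enter COMMENT mode (saw '/*')
exit COMMENT mode (now at pos=19)
pos=20: enter STRING mode
pos=20: emit STR "a" (now at pos=23)
pos=23: enter COMMENT mode (saw '/*')
exit COMMENT mode (now at pos=31)
pos=32: emit NUM '100' (now at pos=35)
pos=36: emit ID 'val' (now at pos=39)
pos=39: enter STRING mode
pos=39: emit STR "ok" (now at pos=43)
DONE. 7 tokens: [NUM, SEMI, ID, STR, NUM, ID, STR]
Position 3: char is 'z' -> ID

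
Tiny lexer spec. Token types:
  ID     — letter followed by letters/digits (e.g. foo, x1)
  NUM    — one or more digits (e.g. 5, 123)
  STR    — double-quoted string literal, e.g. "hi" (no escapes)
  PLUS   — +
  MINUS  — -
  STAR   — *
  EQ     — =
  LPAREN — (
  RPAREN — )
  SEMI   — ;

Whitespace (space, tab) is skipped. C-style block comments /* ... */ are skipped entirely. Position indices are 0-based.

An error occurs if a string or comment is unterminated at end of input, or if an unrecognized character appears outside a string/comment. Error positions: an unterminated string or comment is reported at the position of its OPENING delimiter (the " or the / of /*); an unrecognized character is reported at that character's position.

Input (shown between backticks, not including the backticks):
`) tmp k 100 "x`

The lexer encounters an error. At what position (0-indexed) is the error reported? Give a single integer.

pos=0: emit RPAREN ')'
pos=2: emit ID 'tmp' (now at pos=5)
pos=6: emit ID 'k' (now at pos=7)
pos=8: emit NUM '100' (now at pos=11)
pos=12: enter STRING mode
pos=12: ERROR — unterminated string

Answer: 12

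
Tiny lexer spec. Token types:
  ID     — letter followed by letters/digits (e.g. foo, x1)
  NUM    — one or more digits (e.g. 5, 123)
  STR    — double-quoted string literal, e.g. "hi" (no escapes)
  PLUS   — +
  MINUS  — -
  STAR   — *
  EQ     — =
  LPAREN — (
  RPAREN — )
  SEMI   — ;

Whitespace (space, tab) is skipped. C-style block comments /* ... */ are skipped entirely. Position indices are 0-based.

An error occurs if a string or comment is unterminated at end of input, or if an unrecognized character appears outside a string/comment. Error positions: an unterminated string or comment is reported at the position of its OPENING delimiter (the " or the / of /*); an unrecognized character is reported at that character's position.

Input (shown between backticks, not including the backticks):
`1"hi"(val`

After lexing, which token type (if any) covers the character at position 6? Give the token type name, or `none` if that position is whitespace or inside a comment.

Answer: ID

Derivation:
pos=0: emit NUM '1' (now at pos=1)
pos=1: enter STRING mode
pos=1: emit STR "hi" (now at pos=5)
pos=5: emit LPAREN '('
pos=6: emit ID 'val' (now at pos=9)
DONE. 4 tokens: [NUM, STR, LPAREN, ID]
Position 6: char is 'v' -> ID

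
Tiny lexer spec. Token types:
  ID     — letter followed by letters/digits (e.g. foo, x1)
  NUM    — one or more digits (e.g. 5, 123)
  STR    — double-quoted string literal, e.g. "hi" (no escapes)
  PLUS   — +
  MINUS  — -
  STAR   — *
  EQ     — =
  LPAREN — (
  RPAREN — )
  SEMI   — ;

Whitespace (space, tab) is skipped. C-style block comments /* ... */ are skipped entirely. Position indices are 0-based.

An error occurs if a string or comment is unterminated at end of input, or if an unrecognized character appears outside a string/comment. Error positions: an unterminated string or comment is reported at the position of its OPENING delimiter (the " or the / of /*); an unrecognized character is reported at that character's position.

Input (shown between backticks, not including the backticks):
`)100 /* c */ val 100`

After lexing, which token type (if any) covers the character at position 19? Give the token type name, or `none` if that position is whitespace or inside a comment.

Answer: NUM

Derivation:
pos=0: emit RPAREN ')'
pos=1: emit NUM '100' (now at pos=4)
pos=5: enter COMMENT mode (saw '/*')
exit COMMENT mode (now at pos=12)
pos=13: emit ID 'val' (now at pos=16)
pos=17: emit NUM '100' (now at pos=20)
DONE. 4 tokens: [RPAREN, NUM, ID, NUM]
Position 19: char is '0' -> NUM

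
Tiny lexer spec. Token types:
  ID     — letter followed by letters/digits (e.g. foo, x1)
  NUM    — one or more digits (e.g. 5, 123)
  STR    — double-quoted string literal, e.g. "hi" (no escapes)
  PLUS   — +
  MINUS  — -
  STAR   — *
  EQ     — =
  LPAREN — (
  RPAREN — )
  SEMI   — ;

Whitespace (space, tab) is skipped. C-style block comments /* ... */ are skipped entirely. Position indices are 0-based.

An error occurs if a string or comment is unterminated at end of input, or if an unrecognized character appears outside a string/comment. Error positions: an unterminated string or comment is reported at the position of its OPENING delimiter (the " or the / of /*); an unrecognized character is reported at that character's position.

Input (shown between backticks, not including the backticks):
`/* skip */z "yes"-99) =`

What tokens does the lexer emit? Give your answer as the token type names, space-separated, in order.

Answer: ID STR MINUS NUM RPAREN EQ

Derivation:
pos=0: enter COMMENT mode (saw '/*')
exit COMMENT mode (now at pos=10)
pos=10: emit ID 'z' (now at pos=11)
pos=12: enter STRING mode
pos=12: emit STR "yes" (now at pos=17)
pos=17: emit MINUS '-'
pos=18: emit NUM '99' (now at pos=20)
pos=20: emit RPAREN ')'
pos=22: emit EQ '='
DONE. 6 tokens: [ID, STR, MINUS, NUM, RPAREN, EQ]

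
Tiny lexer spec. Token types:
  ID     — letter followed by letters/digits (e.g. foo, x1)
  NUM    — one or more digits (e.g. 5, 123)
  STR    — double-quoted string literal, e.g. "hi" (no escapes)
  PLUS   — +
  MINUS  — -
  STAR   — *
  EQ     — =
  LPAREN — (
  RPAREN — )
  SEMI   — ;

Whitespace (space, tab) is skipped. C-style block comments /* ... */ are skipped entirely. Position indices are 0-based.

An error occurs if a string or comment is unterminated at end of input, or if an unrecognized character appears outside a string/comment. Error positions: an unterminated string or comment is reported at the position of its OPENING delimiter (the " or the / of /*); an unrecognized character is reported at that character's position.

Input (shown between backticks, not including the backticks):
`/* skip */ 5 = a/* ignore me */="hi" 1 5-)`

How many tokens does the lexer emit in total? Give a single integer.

pos=0: enter COMMENT mode (saw '/*')
exit COMMENT mode (now at pos=10)
pos=11: emit NUM '5' (now at pos=12)
pos=13: emit EQ '='
pos=15: emit ID 'a' (now at pos=16)
pos=16: enter COMMENT mode (saw '/*')
exit COMMENT mode (now at pos=31)
pos=31: emit EQ '='
pos=32: enter STRING mode
pos=32: emit STR "hi" (now at pos=36)
pos=37: emit NUM '1' (now at pos=38)
pos=39: emit NUM '5' (now at pos=40)
pos=40: emit MINUS '-'
pos=41: emit RPAREN ')'
DONE. 9 tokens: [NUM, EQ, ID, EQ, STR, NUM, NUM, MINUS, RPAREN]

Answer: 9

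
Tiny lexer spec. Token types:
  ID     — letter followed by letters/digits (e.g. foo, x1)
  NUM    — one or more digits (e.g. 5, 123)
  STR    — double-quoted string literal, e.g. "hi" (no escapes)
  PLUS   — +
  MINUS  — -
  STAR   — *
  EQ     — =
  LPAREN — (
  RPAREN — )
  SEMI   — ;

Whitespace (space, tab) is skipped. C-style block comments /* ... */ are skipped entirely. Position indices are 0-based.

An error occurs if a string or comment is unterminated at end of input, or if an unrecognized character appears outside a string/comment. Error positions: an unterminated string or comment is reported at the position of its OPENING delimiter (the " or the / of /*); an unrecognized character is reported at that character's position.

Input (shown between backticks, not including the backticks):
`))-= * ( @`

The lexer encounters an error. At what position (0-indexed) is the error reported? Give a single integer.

Answer: 9

Derivation:
pos=0: emit RPAREN ')'
pos=1: emit RPAREN ')'
pos=2: emit MINUS '-'
pos=3: emit EQ '='
pos=5: emit STAR '*'
pos=7: emit LPAREN '('
pos=9: ERROR — unrecognized char '@'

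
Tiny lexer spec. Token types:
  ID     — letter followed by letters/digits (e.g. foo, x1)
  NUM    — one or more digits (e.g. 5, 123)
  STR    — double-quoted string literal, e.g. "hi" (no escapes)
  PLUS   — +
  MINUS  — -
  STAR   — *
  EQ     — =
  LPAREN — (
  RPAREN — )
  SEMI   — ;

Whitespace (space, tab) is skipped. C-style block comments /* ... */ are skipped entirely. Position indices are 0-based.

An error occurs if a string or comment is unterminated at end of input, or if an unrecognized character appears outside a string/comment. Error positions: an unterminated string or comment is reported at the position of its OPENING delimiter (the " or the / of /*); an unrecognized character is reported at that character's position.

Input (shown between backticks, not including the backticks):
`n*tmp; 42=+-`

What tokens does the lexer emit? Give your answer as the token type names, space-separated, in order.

Answer: ID STAR ID SEMI NUM EQ PLUS MINUS

Derivation:
pos=0: emit ID 'n' (now at pos=1)
pos=1: emit STAR '*'
pos=2: emit ID 'tmp' (now at pos=5)
pos=5: emit SEMI ';'
pos=7: emit NUM '42' (now at pos=9)
pos=9: emit EQ '='
pos=10: emit PLUS '+'
pos=11: emit MINUS '-'
DONE. 8 tokens: [ID, STAR, ID, SEMI, NUM, EQ, PLUS, MINUS]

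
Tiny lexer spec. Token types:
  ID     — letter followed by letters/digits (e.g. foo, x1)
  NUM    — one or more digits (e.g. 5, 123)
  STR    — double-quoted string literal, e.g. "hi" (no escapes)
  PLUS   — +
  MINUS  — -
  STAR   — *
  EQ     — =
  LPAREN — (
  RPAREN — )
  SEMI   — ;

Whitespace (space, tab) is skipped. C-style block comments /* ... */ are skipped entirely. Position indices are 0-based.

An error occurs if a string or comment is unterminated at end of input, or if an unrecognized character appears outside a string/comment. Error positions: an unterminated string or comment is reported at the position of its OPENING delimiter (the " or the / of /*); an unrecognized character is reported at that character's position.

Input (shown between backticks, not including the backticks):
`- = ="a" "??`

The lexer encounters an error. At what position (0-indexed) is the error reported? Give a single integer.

pos=0: emit MINUS '-'
pos=2: emit EQ '='
pos=4: emit EQ '='
pos=5: enter STRING mode
pos=5: emit STR "a" (now at pos=8)
pos=9: enter STRING mode
pos=9: ERROR — unterminated string

Answer: 9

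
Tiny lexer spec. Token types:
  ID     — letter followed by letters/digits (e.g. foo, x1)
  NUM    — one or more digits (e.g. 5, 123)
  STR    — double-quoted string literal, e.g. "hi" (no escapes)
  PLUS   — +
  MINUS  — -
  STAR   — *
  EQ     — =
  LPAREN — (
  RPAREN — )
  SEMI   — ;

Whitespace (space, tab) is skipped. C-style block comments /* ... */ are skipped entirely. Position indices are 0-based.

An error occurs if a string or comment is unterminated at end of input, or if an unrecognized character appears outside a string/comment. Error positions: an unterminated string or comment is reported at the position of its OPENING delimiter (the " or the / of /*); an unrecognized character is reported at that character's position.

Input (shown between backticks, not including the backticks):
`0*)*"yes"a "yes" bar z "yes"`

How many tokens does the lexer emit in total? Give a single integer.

Answer: 10

Derivation:
pos=0: emit NUM '0' (now at pos=1)
pos=1: emit STAR '*'
pos=2: emit RPAREN ')'
pos=3: emit STAR '*'
pos=4: enter STRING mode
pos=4: emit STR "yes" (now at pos=9)
pos=9: emit ID 'a' (now at pos=10)
pos=11: enter STRING mode
pos=11: emit STR "yes" (now at pos=16)
pos=17: emit ID 'bar' (now at pos=20)
pos=21: emit ID 'z' (now at pos=22)
pos=23: enter STRING mode
pos=23: emit STR "yes" (now at pos=28)
DONE. 10 tokens: [NUM, STAR, RPAREN, STAR, STR, ID, STR, ID, ID, STR]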